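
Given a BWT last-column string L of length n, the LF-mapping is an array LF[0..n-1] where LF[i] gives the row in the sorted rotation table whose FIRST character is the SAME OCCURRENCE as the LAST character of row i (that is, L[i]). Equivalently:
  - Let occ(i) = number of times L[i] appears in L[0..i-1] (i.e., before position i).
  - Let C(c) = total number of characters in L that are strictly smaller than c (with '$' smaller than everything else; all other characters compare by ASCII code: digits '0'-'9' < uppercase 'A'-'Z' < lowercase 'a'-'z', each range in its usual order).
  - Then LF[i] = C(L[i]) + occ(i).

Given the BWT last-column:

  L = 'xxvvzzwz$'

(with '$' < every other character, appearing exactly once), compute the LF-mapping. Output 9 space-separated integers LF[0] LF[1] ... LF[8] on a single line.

Answer: 4 5 1 2 6 7 3 8 0

Derivation:
Char counts: '$':1, 'v':2, 'w':1, 'x':2, 'z':3
C (first-col start): C('$')=0, C('v')=1, C('w')=3, C('x')=4, C('z')=6
L[0]='x': occ=0, LF[0]=C('x')+0=4+0=4
L[1]='x': occ=1, LF[1]=C('x')+1=4+1=5
L[2]='v': occ=0, LF[2]=C('v')+0=1+0=1
L[3]='v': occ=1, LF[3]=C('v')+1=1+1=2
L[4]='z': occ=0, LF[4]=C('z')+0=6+0=6
L[5]='z': occ=1, LF[5]=C('z')+1=6+1=7
L[6]='w': occ=0, LF[6]=C('w')+0=3+0=3
L[7]='z': occ=2, LF[7]=C('z')+2=6+2=8
L[8]='$': occ=0, LF[8]=C('$')+0=0+0=0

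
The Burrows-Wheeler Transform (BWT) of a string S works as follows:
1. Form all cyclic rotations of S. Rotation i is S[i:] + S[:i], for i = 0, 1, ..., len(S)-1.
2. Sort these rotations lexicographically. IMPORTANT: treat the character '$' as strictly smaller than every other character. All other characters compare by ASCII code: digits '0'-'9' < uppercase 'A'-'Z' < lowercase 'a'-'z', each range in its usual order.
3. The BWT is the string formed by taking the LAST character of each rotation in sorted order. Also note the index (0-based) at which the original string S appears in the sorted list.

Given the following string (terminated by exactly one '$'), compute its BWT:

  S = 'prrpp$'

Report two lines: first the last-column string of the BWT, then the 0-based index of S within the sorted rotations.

All 6 rotations (rotation i = S[i:]+S[:i]):
  rot[0] = prrpp$
  rot[1] = rrpp$p
  rot[2] = rpp$pr
  rot[3] = pp$prr
  rot[4] = p$prrp
  rot[5] = $prrpp
Sorted (with $ < everything):
  sorted[0] = $prrpp  (last char: 'p')
  sorted[1] = p$prrp  (last char: 'p')
  sorted[2] = pp$prr  (last char: 'r')
  sorted[3] = prrpp$  (last char: '$')
  sorted[4] = rpp$pr  (last char: 'r')
  sorted[5] = rrpp$p  (last char: 'p')
Last column: ppr$rp
Original string S is at sorted index 3

Answer: ppr$rp
3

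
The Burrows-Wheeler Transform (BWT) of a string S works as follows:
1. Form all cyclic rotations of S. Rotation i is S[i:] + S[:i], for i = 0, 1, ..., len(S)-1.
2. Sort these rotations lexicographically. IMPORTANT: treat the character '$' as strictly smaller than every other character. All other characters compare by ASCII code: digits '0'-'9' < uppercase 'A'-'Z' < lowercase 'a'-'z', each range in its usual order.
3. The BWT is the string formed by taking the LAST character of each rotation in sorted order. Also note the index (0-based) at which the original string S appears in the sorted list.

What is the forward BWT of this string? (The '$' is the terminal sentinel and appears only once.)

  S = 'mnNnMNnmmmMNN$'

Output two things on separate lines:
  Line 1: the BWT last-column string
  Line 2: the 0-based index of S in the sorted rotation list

All 14 rotations (rotation i = S[i:]+S[:i]):
  rot[0] = mnNnMNnmmmMNN$
  rot[1] = nNnMNnmmmMNN$m
  rot[2] = NnMNnmmmMNN$mn
  rot[3] = nMNnmmmMNN$mnN
  rot[4] = MNnmmmMNN$mnNn
  rot[5] = NnmmmMNN$mnNnM
  rot[6] = nmmmMNN$mnNnMN
  rot[7] = mmmMNN$mnNnMNn
  rot[8] = mmMNN$mnNnMNnm
  rot[9] = mMNN$mnNnMNnmm
  rot[10] = MNN$mnNnMNnmmm
  rot[11] = NN$mnNnMNnmmmM
  rot[12] = N$mnNnMNnmmmMN
  rot[13] = $mnNnMNnmmmMNN
Sorted (with $ < everything):
  sorted[0] = $mnNnMNnmmmMNN  (last char: 'N')
  sorted[1] = MNN$mnNnMNnmmm  (last char: 'm')
  sorted[2] = MNnmmmMNN$mnNn  (last char: 'n')
  sorted[3] = N$mnNnMNnmmmMN  (last char: 'N')
  sorted[4] = NN$mnNnMNnmmmM  (last char: 'M')
  sorted[5] = NnMNnmmmMNN$mn  (last char: 'n')
  sorted[6] = NnmmmMNN$mnNnM  (last char: 'M')
  sorted[7] = mMNN$mnNnMNnmm  (last char: 'm')
  sorted[8] = mmMNN$mnNnMNnm  (last char: 'm')
  sorted[9] = mmmMNN$mnNnMNn  (last char: 'n')
  sorted[10] = mnNnMNnmmmMNN$  (last char: '$')
  sorted[11] = nMNnmmmMNN$mnN  (last char: 'N')
  sorted[12] = nNnMNnmmmMNN$m  (last char: 'm')
  sorted[13] = nmmmMNN$mnNnMN  (last char: 'N')
Last column: NmnNMnMmmn$NmN
Original string S is at sorted index 10

Answer: NmnNMnMmmn$NmN
10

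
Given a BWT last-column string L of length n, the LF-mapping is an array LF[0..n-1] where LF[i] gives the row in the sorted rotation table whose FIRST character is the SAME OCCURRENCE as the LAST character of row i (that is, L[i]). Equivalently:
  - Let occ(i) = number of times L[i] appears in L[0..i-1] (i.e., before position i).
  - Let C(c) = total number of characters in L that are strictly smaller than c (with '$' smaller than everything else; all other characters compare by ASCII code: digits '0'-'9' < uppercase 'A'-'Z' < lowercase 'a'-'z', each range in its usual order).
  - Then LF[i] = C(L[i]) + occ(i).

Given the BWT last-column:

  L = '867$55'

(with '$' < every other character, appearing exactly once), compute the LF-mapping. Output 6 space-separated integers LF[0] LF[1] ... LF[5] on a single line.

Char counts: '$':1, '5':2, '6':1, '7':1, '8':1
C (first-col start): C('$')=0, C('5')=1, C('6')=3, C('7')=4, C('8')=5
L[0]='8': occ=0, LF[0]=C('8')+0=5+0=5
L[1]='6': occ=0, LF[1]=C('6')+0=3+0=3
L[2]='7': occ=0, LF[2]=C('7')+0=4+0=4
L[3]='$': occ=0, LF[3]=C('$')+0=0+0=0
L[4]='5': occ=0, LF[4]=C('5')+0=1+0=1
L[5]='5': occ=1, LF[5]=C('5')+1=1+1=2

Answer: 5 3 4 0 1 2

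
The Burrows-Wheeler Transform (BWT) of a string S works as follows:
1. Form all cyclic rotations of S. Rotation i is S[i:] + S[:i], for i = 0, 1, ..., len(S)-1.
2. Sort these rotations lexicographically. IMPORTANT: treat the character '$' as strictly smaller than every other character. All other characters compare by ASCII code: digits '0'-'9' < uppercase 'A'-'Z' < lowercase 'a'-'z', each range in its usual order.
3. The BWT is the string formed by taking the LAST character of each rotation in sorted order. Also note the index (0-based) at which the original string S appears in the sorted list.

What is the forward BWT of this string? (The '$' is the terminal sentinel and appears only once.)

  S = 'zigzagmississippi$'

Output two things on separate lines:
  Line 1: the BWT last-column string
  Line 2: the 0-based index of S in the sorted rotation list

All 18 rotations (rotation i = S[i:]+S[:i]):
  rot[0] = zigzagmississippi$
  rot[1] = igzagmississippi$z
  rot[2] = gzagmississippi$zi
  rot[3] = zagmississippi$zig
  rot[4] = agmississippi$zigz
  rot[5] = gmississippi$zigza
  rot[6] = mississippi$zigzag
  rot[7] = ississippi$zigzagm
  rot[8] = ssissippi$zigzagmi
  rot[9] = sissippi$zigzagmis
  rot[10] = issippi$zigzagmiss
  rot[11] = ssippi$zigzagmissi
  rot[12] = sippi$zigzagmissis
  rot[13] = ippi$zigzagmississ
  rot[14] = ppi$zigzagmississi
  rot[15] = pi$zigzagmississip
  rot[16] = i$zigzagmississipp
  rot[17] = $zigzagmississippi
Sorted (with $ < everything):
  sorted[0] = $zigzagmississippi  (last char: 'i')
  sorted[1] = agmississippi$zigz  (last char: 'z')
  sorted[2] = gmississippi$zigza  (last char: 'a')
  sorted[3] = gzagmississippi$zi  (last char: 'i')
  sorted[4] = i$zigzagmississipp  (last char: 'p')
  sorted[5] = igzagmississippi$z  (last char: 'z')
  sorted[6] = ippi$zigzagmississ  (last char: 's')
  sorted[7] = issippi$zigzagmiss  (last char: 's')
  sorted[8] = ississippi$zigzagm  (last char: 'm')
  sorted[9] = mississippi$zigzag  (last char: 'g')
  sorted[10] = pi$zigzagmississip  (last char: 'p')
  sorted[11] = ppi$zigzagmississi  (last char: 'i')
  sorted[12] = sippi$zigzagmissis  (last char: 's')
  sorted[13] = sissippi$zigzagmis  (last char: 's')
  sorted[14] = ssippi$zigzagmissi  (last char: 'i')
  sorted[15] = ssissippi$zigzagmi  (last char: 'i')
  sorted[16] = zagmississippi$zig  (last char: 'g')
  sorted[17] = zigzagmississippi$  (last char: '$')
Last column: izaipzssmgpissiig$
Original string S is at sorted index 17

Answer: izaipzssmgpissiig$
17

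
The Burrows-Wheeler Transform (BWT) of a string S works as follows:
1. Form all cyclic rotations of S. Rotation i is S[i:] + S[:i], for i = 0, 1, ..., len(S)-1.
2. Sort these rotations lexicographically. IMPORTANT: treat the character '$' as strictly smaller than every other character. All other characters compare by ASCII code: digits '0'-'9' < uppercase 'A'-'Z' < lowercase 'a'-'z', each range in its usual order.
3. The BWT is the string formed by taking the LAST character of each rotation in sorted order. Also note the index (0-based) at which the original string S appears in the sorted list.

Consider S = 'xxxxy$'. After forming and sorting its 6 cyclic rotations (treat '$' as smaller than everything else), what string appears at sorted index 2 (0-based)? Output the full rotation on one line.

Answer: xxxy$x

Derivation:
All 6 rotations (rotation i = S[i:]+S[:i]):
  rot[0] = xxxxy$
  rot[1] = xxxy$x
  rot[2] = xxy$xx
  rot[3] = xy$xxx
  rot[4] = y$xxxx
  rot[5] = $xxxxy
Sorted (with $ < everything):
  sorted[0] = $xxxxy
  sorted[1] = xxxxy$
  sorted[2] = xxxy$x
  sorted[3] = xxy$xx
  sorted[4] = xy$xxx
  sorted[5] = y$xxxx
sorted[2] = xxxy$x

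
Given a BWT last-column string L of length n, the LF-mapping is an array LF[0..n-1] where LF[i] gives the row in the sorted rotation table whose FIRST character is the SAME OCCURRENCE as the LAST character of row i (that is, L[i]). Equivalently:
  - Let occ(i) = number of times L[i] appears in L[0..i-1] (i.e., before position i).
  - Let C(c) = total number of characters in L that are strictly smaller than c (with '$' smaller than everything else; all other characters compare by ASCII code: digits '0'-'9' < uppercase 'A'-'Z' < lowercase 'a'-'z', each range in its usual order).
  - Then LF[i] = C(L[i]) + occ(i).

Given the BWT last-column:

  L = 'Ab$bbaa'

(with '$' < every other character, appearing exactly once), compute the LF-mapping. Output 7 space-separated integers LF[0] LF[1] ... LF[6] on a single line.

Answer: 1 4 0 5 6 2 3

Derivation:
Char counts: '$':1, 'A':1, 'a':2, 'b':3
C (first-col start): C('$')=0, C('A')=1, C('a')=2, C('b')=4
L[0]='A': occ=0, LF[0]=C('A')+0=1+0=1
L[1]='b': occ=0, LF[1]=C('b')+0=4+0=4
L[2]='$': occ=0, LF[2]=C('$')+0=0+0=0
L[3]='b': occ=1, LF[3]=C('b')+1=4+1=5
L[4]='b': occ=2, LF[4]=C('b')+2=4+2=6
L[5]='a': occ=0, LF[5]=C('a')+0=2+0=2
L[6]='a': occ=1, LF[6]=C('a')+1=2+1=3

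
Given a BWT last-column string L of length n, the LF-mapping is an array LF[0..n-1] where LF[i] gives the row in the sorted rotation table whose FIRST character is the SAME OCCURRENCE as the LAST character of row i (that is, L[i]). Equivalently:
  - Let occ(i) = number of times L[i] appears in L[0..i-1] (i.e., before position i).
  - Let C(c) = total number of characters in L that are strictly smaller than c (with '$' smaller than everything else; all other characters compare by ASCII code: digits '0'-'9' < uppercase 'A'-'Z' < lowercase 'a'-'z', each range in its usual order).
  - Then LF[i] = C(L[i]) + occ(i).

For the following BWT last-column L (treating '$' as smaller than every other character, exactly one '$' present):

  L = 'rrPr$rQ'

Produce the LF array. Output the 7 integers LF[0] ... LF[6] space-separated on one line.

Char counts: '$':1, 'P':1, 'Q':1, 'r':4
C (first-col start): C('$')=0, C('P')=1, C('Q')=2, C('r')=3
L[0]='r': occ=0, LF[0]=C('r')+0=3+0=3
L[1]='r': occ=1, LF[1]=C('r')+1=3+1=4
L[2]='P': occ=0, LF[2]=C('P')+0=1+0=1
L[3]='r': occ=2, LF[3]=C('r')+2=3+2=5
L[4]='$': occ=0, LF[4]=C('$')+0=0+0=0
L[5]='r': occ=3, LF[5]=C('r')+3=3+3=6
L[6]='Q': occ=0, LF[6]=C('Q')+0=2+0=2

Answer: 3 4 1 5 0 6 2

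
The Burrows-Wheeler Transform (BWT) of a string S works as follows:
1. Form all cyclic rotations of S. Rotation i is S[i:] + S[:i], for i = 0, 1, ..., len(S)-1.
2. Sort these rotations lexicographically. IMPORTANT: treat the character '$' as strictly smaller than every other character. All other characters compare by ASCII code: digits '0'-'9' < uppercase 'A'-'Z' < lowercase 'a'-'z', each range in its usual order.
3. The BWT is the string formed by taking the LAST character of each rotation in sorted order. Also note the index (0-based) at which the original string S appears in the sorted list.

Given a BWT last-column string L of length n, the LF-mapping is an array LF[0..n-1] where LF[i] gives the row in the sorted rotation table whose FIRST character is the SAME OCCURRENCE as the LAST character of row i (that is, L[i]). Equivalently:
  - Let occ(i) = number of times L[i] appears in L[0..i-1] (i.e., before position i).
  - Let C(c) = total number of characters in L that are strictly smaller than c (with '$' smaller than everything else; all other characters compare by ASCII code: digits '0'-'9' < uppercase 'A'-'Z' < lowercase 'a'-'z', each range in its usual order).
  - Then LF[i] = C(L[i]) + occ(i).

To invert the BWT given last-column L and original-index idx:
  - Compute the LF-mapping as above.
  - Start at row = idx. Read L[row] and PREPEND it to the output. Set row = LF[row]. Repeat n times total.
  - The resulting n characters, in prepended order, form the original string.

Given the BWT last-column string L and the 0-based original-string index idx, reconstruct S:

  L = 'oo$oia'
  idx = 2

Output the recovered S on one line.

LF mapping: 3 4 0 5 2 1
Walk LF starting at row 2, prepending L[row]:
  step 1: row=2, L[2]='$', prepend. Next row=LF[2]=0
  step 2: row=0, L[0]='o', prepend. Next row=LF[0]=3
  step 3: row=3, L[3]='o', prepend. Next row=LF[3]=5
  step 4: row=5, L[5]='a', prepend. Next row=LF[5]=1
  step 5: row=1, L[1]='o', prepend. Next row=LF[1]=4
  step 6: row=4, L[4]='i', prepend. Next row=LF[4]=2
Reversed output: ioaoo$

Answer: ioaoo$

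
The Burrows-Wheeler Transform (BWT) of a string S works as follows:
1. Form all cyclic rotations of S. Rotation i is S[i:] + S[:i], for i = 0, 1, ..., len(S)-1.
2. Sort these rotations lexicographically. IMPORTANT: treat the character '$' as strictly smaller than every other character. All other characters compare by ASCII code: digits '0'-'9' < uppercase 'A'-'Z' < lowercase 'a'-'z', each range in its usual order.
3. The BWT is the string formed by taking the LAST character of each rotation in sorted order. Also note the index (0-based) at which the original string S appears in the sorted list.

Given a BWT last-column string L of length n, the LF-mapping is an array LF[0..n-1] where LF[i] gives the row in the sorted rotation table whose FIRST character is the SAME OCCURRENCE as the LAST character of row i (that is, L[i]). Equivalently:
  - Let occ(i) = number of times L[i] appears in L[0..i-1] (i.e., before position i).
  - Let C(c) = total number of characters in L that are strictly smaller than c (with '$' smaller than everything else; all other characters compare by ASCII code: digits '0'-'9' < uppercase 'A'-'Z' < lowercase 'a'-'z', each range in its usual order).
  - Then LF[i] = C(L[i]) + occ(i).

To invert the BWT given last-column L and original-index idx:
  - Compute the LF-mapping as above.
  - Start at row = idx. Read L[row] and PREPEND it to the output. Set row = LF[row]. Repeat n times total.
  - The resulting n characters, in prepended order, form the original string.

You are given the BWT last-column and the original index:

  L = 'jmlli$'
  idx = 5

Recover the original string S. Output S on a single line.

Answer: millj$

Derivation:
LF mapping: 2 5 3 4 1 0
Walk LF starting at row 5, prepending L[row]:
  step 1: row=5, L[5]='$', prepend. Next row=LF[5]=0
  step 2: row=0, L[0]='j', prepend. Next row=LF[0]=2
  step 3: row=2, L[2]='l', prepend. Next row=LF[2]=3
  step 4: row=3, L[3]='l', prepend. Next row=LF[3]=4
  step 5: row=4, L[4]='i', prepend. Next row=LF[4]=1
  step 6: row=1, L[1]='m', prepend. Next row=LF[1]=5
Reversed output: millj$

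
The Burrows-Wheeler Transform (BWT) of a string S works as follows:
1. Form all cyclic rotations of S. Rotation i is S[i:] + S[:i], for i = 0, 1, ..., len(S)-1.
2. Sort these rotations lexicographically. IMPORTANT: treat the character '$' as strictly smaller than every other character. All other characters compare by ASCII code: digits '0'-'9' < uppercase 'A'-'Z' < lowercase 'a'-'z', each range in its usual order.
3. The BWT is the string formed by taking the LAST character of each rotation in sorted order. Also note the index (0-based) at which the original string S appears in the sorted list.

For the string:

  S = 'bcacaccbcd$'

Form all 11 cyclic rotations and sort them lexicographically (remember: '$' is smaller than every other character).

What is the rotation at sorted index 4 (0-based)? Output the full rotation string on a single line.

Answer: bcd$bcacacc

Derivation:
All 11 rotations (rotation i = S[i:]+S[:i]):
  rot[0] = bcacaccbcd$
  rot[1] = cacaccbcd$b
  rot[2] = acaccbcd$bc
  rot[3] = caccbcd$bca
  rot[4] = accbcd$bcac
  rot[5] = ccbcd$bcaca
  rot[6] = cbcd$bcacac
  rot[7] = bcd$bcacacc
  rot[8] = cd$bcacaccb
  rot[9] = d$bcacaccbc
  rot[10] = $bcacaccbcd
Sorted (with $ < everything):
  sorted[0] = $bcacaccbcd
  sorted[1] = acaccbcd$bc
  sorted[2] = accbcd$bcac
  sorted[3] = bcacaccbcd$
  sorted[4] = bcd$bcacacc
  sorted[5] = cacaccbcd$b
  sorted[6] = caccbcd$bca
  sorted[7] = cbcd$bcacac
  sorted[8] = ccbcd$bcaca
  sorted[9] = cd$bcacaccb
  sorted[10] = d$bcacaccbc
sorted[4] = bcd$bcacacc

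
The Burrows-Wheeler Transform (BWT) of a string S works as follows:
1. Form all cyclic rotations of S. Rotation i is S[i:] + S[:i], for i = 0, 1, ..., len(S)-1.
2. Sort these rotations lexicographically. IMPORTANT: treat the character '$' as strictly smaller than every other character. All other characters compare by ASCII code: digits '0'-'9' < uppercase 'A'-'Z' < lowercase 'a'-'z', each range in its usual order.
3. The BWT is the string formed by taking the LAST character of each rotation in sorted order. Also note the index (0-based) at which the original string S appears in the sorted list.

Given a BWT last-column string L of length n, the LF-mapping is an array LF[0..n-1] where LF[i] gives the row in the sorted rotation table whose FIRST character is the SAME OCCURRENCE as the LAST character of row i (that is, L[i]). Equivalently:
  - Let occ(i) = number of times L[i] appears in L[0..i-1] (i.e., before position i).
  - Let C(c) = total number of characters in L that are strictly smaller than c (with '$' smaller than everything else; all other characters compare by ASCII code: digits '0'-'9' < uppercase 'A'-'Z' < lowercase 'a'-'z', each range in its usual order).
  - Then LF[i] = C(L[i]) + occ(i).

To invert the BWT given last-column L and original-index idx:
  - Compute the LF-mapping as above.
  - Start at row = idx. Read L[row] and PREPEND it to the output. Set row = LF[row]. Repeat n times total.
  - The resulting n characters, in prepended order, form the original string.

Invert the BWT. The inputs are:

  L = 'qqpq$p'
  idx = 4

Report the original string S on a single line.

Answer: qppqq$

Derivation:
LF mapping: 3 4 1 5 0 2
Walk LF starting at row 4, prepending L[row]:
  step 1: row=4, L[4]='$', prepend. Next row=LF[4]=0
  step 2: row=0, L[0]='q', prepend. Next row=LF[0]=3
  step 3: row=3, L[3]='q', prepend. Next row=LF[3]=5
  step 4: row=5, L[5]='p', prepend. Next row=LF[5]=2
  step 5: row=2, L[2]='p', prepend. Next row=LF[2]=1
  step 6: row=1, L[1]='q', prepend. Next row=LF[1]=4
Reversed output: qppqq$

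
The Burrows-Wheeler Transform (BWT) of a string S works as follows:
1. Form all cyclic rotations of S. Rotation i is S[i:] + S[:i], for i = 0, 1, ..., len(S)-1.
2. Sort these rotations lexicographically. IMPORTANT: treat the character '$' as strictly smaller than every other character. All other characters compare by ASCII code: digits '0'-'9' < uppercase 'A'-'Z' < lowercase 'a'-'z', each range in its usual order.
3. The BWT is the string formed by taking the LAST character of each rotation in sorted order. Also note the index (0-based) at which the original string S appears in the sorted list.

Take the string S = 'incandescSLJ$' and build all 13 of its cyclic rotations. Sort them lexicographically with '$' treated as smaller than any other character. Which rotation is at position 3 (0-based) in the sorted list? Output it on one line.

Answer: SLJ$incandesc

Derivation:
All 13 rotations (rotation i = S[i:]+S[:i]):
  rot[0] = incandescSLJ$
  rot[1] = ncandescSLJ$i
  rot[2] = candescSLJ$in
  rot[3] = andescSLJ$inc
  rot[4] = ndescSLJ$inca
  rot[5] = descSLJ$incan
  rot[6] = escSLJ$incand
  rot[7] = scSLJ$incande
  rot[8] = cSLJ$incandes
  rot[9] = SLJ$incandesc
  rot[10] = LJ$incandescS
  rot[11] = J$incandescSL
  rot[12] = $incandescSLJ
Sorted (with $ < everything):
  sorted[0] = $incandescSLJ
  sorted[1] = J$incandescSL
  sorted[2] = LJ$incandescS
  sorted[3] = SLJ$incandesc
  sorted[4] = andescSLJ$inc
  sorted[5] = cSLJ$incandes
  sorted[6] = candescSLJ$in
  sorted[7] = descSLJ$incan
  sorted[8] = escSLJ$incand
  sorted[9] = incandescSLJ$
  sorted[10] = ncandescSLJ$i
  sorted[11] = ndescSLJ$inca
  sorted[12] = scSLJ$incande
sorted[3] = SLJ$incandesc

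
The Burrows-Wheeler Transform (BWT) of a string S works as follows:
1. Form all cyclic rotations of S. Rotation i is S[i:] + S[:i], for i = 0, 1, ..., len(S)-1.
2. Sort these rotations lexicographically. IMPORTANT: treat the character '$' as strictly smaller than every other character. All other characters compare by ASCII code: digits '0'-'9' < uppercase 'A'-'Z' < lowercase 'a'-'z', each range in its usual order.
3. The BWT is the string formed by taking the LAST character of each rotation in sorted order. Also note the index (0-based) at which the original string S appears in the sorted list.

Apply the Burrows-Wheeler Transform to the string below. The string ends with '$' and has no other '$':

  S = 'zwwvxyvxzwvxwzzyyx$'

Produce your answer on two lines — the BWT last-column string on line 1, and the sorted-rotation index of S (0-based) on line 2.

All 19 rotations (rotation i = S[i:]+S[:i]):
  rot[0] = zwwvxyvxzwvxwzzyyx$
  rot[1] = wwvxyvxzwvxwzzyyx$z
  rot[2] = wvxyvxzwvxwzzyyx$zw
  rot[3] = vxyvxzwvxwzzyyx$zww
  rot[4] = xyvxzwvxwzzyyx$zwwv
  rot[5] = yvxzwvxwzzyyx$zwwvx
  rot[6] = vxzwvxwzzyyx$zwwvxy
  rot[7] = xzwvxwzzyyx$zwwvxyv
  rot[8] = zwvxwzzyyx$zwwvxyvx
  rot[9] = wvxwzzyyx$zwwvxyvxz
  rot[10] = vxwzzyyx$zwwvxyvxzw
  rot[11] = xwzzyyx$zwwvxyvxzwv
  rot[12] = wzzyyx$zwwvxyvxzwvx
  rot[13] = zzyyx$zwwvxyvxzwvxw
  rot[14] = zyyx$zwwvxyvxzwvxwz
  rot[15] = yyx$zwwvxyvxzwvxwzz
  rot[16] = yx$zwwvxyvxzwvxwzzy
  rot[17] = x$zwwvxyvxzwvxwzzyy
  rot[18] = $zwwvxyvxzwvxwzzyyx
Sorted (with $ < everything):
  sorted[0] = $zwwvxyvxzwvxwzzyyx  (last char: 'x')
  sorted[1] = vxwzzyyx$zwwvxyvxzw  (last char: 'w')
  sorted[2] = vxyvxzwvxwzzyyx$zww  (last char: 'w')
  sorted[3] = vxzwvxwzzyyx$zwwvxy  (last char: 'y')
  sorted[4] = wvxwzzyyx$zwwvxyvxz  (last char: 'z')
  sorted[5] = wvxyvxzwvxwzzyyx$zw  (last char: 'w')
  sorted[6] = wwvxyvxzwvxwzzyyx$z  (last char: 'z')
  sorted[7] = wzzyyx$zwwvxyvxzwvx  (last char: 'x')
  sorted[8] = x$zwwvxyvxzwvxwzzyy  (last char: 'y')
  sorted[9] = xwzzyyx$zwwvxyvxzwv  (last char: 'v')
  sorted[10] = xyvxzwvxwzzyyx$zwwv  (last char: 'v')
  sorted[11] = xzwvxwzzyyx$zwwvxyv  (last char: 'v')
  sorted[12] = yvxzwvxwzzyyx$zwwvx  (last char: 'x')
  sorted[13] = yx$zwwvxyvxzwvxwzzy  (last char: 'y')
  sorted[14] = yyx$zwwvxyvxzwvxwzz  (last char: 'z')
  sorted[15] = zwvxwzzyyx$zwwvxyvx  (last char: 'x')
  sorted[16] = zwwvxyvxzwvxwzzyyx$  (last char: '$')
  sorted[17] = zyyx$zwwvxyvxzwvxwz  (last char: 'z')
  sorted[18] = zzyyx$zwwvxyvxzwvxw  (last char: 'w')
Last column: xwwyzwzxyvvvxyzx$zw
Original string S is at sorted index 16

Answer: xwwyzwzxyvvvxyzx$zw
16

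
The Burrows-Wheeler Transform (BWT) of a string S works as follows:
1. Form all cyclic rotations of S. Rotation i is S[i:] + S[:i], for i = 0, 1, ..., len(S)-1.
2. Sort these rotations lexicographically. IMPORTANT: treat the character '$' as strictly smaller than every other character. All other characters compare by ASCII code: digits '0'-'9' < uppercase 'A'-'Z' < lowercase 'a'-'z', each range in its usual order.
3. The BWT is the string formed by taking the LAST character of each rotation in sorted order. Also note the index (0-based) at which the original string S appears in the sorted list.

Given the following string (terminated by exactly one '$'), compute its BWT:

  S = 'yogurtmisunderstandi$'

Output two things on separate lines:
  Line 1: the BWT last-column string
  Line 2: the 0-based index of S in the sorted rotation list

Answer: itnndodmtuayeurisrsg$
20

Derivation:
All 21 rotations (rotation i = S[i:]+S[:i]):
  rot[0] = yogurtmisunderstandi$
  rot[1] = ogurtmisunderstandi$y
  rot[2] = gurtmisunderstandi$yo
  rot[3] = urtmisunderstandi$yog
  rot[4] = rtmisunderstandi$yogu
  rot[5] = tmisunderstandi$yogur
  rot[6] = misunderstandi$yogurt
  rot[7] = isunderstandi$yogurtm
  rot[8] = sunderstandi$yogurtmi
  rot[9] = understandi$yogurtmis
  rot[10] = nderstandi$yogurtmisu
  rot[11] = derstandi$yogurtmisun
  rot[12] = erstandi$yogurtmisund
  rot[13] = rstandi$yogurtmisunde
  rot[14] = standi$yogurtmisunder
  rot[15] = tandi$yogurtmisunders
  rot[16] = andi$yogurtmisunderst
  rot[17] = ndi$yogurtmisundersta
  rot[18] = di$yogurtmisunderstan
  rot[19] = i$yogurtmisunderstand
  rot[20] = $yogurtmisunderstandi
Sorted (with $ < everything):
  sorted[0] = $yogurtmisunderstandi  (last char: 'i')
  sorted[1] = andi$yogurtmisunderst  (last char: 't')
  sorted[2] = derstandi$yogurtmisun  (last char: 'n')
  sorted[3] = di$yogurtmisunderstan  (last char: 'n')
  sorted[4] = erstandi$yogurtmisund  (last char: 'd')
  sorted[5] = gurtmisunderstandi$yo  (last char: 'o')
  sorted[6] = i$yogurtmisunderstand  (last char: 'd')
  sorted[7] = isunderstandi$yogurtm  (last char: 'm')
  sorted[8] = misunderstandi$yogurt  (last char: 't')
  sorted[9] = nderstandi$yogurtmisu  (last char: 'u')
  sorted[10] = ndi$yogurtmisundersta  (last char: 'a')
  sorted[11] = ogurtmisunderstandi$y  (last char: 'y')
  sorted[12] = rstandi$yogurtmisunde  (last char: 'e')
  sorted[13] = rtmisunderstandi$yogu  (last char: 'u')
  sorted[14] = standi$yogurtmisunder  (last char: 'r')
  sorted[15] = sunderstandi$yogurtmi  (last char: 'i')
  sorted[16] = tandi$yogurtmisunders  (last char: 's')
  sorted[17] = tmisunderstandi$yogur  (last char: 'r')
  sorted[18] = understandi$yogurtmis  (last char: 's')
  sorted[19] = urtmisunderstandi$yog  (last char: 'g')
  sorted[20] = yogurtmisunderstandi$  (last char: '$')
Last column: itnndodmtuayeurisrsg$
Original string S is at sorted index 20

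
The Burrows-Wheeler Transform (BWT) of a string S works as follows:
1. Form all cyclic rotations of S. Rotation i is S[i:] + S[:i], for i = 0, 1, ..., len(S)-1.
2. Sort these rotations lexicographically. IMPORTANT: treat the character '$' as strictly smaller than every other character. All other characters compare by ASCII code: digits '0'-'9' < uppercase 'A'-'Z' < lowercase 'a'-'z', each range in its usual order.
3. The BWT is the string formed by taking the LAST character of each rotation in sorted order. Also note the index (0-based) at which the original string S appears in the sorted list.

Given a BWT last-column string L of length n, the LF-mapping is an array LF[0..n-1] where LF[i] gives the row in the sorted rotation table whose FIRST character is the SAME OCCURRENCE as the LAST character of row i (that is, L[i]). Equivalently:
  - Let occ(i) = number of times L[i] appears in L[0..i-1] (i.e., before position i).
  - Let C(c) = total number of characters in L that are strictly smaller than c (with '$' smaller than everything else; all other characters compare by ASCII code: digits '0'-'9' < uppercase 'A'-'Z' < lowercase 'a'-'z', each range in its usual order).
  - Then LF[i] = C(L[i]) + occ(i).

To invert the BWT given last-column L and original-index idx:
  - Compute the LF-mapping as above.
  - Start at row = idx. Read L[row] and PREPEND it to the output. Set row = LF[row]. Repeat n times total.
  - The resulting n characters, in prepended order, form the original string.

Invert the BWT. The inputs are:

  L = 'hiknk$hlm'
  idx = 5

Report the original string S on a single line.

LF mapping: 1 3 4 8 5 0 2 6 7
Walk LF starting at row 5, prepending L[row]:
  step 1: row=5, L[5]='$', prepend. Next row=LF[5]=0
  step 2: row=0, L[0]='h', prepend. Next row=LF[0]=1
  step 3: row=1, L[1]='i', prepend. Next row=LF[1]=3
  step 4: row=3, L[3]='n', prepend. Next row=LF[3]=8
  step 5: row=8, L[8]='m', prepend. Next row=LF[8]=7
  step 6: row=7, L[7]='l', prepend. Next row=LF[7]=6
  step 7: row=6, L[6]='h', prepend. Next row=LF[6]=2
  step 8: row=2, L[2]='k', prepend. Next row=LF[2]=4
  step 9: row=4, L[4]='k', prepend. Next row=LF[4]=5
Reversed output: kkhlmnih$

Answer: kkhlmnih$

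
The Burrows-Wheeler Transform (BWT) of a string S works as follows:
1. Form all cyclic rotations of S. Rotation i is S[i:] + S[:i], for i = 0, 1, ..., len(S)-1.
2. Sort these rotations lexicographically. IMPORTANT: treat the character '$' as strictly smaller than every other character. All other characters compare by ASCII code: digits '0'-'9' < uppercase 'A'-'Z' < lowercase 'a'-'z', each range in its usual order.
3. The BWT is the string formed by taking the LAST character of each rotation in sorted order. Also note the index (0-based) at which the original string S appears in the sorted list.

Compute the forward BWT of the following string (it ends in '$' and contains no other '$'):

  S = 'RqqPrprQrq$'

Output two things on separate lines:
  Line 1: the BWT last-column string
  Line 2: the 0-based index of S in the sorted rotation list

All 11 rotations (rotation i = S[i:]+S[:i]):
  rot[0] = RqqPrprQrq$
  rot[1] = qqPrprQrq$R
  rot[2] = qPrprQrq$Rq
  rot[3] = PrprQrq$Rqq
  rot[4] = rprQrq$RqqP
  rot[5] = prQrq$RqqPr
  rot[6] = rQrq$RqqPrp
  rot[7] = Qrq$RqqPrpr
  rot[8] = rq$RqqPrprQ
  rot[9] = q$RqqPrprQr
  rot[10] = $RqqPrprQrq
Sorted (with $ < everything):
  sorted[0] = $RqqPrprQrq  (last char: 'q')
  sorted[1] = PrprQrq$Rqq  (last char: 'q')
  sorted[2] = Qrq$RqqPrpr  (last char: 'r')
  sorted[3] = RqqPrprQrq$  (last char: '$')
  sorted[4] = prQrq$RqqPr  (last char: 'r')
  sorted[5] = q$RqqPrprQr  (last char: 'r')
  sorted[6] = qPrprQrq$Rq  (last char: 'q')
  sorted[7] = qqPrprQrq$R  (last char: 'R')
  sorted[8] = rQrq$RqqPrp  (last char: 'p')
  sorted[9] = rprQrq$RqqP  (last char: 'P')
  sorted[10] = rq$RqqPrprQ  (last char: 'Q')
Last column: qqr$rrqRpPQ
Original string S is at sorted index 3

Answer: qqr$rrqRpPQ
3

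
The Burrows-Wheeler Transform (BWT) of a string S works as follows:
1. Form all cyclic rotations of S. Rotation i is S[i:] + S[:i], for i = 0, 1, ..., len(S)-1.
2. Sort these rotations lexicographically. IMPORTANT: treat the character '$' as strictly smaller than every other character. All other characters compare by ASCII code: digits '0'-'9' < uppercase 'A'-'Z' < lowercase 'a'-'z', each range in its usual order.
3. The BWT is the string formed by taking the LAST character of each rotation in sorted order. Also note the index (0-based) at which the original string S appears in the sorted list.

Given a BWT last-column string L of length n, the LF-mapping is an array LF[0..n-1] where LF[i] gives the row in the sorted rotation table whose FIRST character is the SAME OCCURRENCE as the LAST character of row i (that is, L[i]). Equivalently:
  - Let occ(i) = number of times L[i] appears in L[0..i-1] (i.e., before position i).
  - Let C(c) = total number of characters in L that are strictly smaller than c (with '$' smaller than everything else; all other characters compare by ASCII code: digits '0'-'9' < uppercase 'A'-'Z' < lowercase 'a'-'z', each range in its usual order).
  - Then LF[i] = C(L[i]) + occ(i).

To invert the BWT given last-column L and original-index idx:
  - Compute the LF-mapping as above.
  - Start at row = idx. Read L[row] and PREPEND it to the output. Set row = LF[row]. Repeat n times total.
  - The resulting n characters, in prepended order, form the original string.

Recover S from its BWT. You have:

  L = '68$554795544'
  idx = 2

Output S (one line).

Answer: 48455495756$

Derivation:
LF mapping: 8 10 0 4 5 1 9 11 6 7 2 3
Walk LF starting at row 2, prepending L[row]:
  step 1: row=2, L[2]='$', prepend. Next row=LF[2]=0
  step 2: row=0, L[0]='6', prepend. Next row=LF[0]=8
  step 3: row=8, L[8]='5', prepend. Next row=LF[8]=6
  step 4: row=6, L[6]='7', prepend. Next row=LF[6]=9
  step 5: row=9, L[9]='5', prepend. Next row=LF[9]=7
  step 6: row=7, L[7]='9', prepend. Next row=LF[7]=11
  step 7: row=11, L[11]='4', prepend. Next row=LF[11]=3
  step 8: row=3, L[3]='5', prepend. Next row=LF[3]=4
  step 9: row=4, L[4]='5', prepend. Next row=LF[4]=5
  step 10: row=5, L[5]='4', prepend. Next row=LF[5]=1
  step 11: row=1, L[1]='8', prepend. Next row=LF[1]=10
  step 12: row=10, L[10]='4', prepend. Next row=LF[10]=2
Reversed output: 48455495756$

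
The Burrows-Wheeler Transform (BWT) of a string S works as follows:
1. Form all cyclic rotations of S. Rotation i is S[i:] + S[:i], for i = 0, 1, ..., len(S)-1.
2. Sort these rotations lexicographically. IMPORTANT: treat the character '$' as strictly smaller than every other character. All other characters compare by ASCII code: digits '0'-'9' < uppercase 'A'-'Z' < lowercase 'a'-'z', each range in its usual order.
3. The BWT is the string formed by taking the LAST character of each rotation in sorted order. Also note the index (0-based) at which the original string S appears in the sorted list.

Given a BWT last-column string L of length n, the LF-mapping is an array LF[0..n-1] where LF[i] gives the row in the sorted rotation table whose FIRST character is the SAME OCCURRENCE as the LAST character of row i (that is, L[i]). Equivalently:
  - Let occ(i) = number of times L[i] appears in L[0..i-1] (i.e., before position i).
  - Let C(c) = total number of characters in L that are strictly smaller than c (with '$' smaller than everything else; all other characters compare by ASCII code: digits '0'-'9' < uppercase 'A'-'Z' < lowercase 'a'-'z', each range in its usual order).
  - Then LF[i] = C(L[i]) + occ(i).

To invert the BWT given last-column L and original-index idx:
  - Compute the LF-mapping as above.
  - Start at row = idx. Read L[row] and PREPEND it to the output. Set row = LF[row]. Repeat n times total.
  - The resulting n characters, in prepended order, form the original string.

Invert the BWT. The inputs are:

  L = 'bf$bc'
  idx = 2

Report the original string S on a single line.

Answer: bcfb$

Derivation:
LF mapping: 1 4 0 2 3
Walk LF starting at row 2, prepending L[row]:
  step 1: row=2, L[2]='$', prepend. Next row=LF[2]=0
  step 2: row=0, L[0]='b', prepend. Next row=LF[0]=1
  step 3: row=1, L[1]='f', prepend. Next row=LF[1]=4
  step 4: row=4, L[4]='c', prepend. Next row=LF[4]=3
  step 5: row=3, L[3]='b', prepend. Next row=LF[3]=2
Reversed output: bcfb$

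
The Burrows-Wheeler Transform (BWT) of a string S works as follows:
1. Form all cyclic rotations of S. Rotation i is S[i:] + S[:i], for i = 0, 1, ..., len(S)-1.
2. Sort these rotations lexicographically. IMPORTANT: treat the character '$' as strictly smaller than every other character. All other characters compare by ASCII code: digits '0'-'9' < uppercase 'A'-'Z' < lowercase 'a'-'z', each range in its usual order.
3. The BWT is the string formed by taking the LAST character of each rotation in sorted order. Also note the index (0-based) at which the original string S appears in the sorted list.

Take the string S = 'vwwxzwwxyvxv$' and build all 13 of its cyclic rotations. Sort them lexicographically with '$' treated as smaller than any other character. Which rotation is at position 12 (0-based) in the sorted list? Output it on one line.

Answer: zwwxyvxv$vwwx

Derivation:
All 13 rotations (rotation i = S[i:]+S[:i]):
  rot[0] = vwwxzwwxyvxv$
  rot[1] = wwxzwwxyvxv$v
  rot[2] = wxzwwxyvxv$vw
  rot[3] = xzwwxyvxv$vww
  rot[4] = zwwxyvxv$vwwx
  rot[5] = wwxyvxv$vwwxz
  rot[6] = wxyvxv$vwwxzw
  rot[7] = xyvxv$vwwxzww
  rot[8] = yvxv$vwwxzwwx
  rot[9] = vxv$vwwxzwwxy
  rot[10] = xv$vwwxzwwxyv
  rot[11] = v$vwwxzwwxyvx
  rot[12] = $vwwxzwwxyvxv
Sorted (with $ < everything):
  sorted[0] = $vwwxzwwxyvxv
  sorted[1] = v$vwwxzwwxyvx
  sorted[2] = vwwxzwwxyvxv$
  sorted[3] = vxv$vwwxzwwxy
  sorted[4] = wwxyvxv$vwwxz
  sorted[5] = wwxzwwxyvxv$v
  sorted[6] = wxyvxv$vwwxzw
  sorted[7] = wxzwwxyvxv$vw
  sorted[8] = xv$vwwxzwwxyv
  sorted[9] = xyvxv$vwwxzww
  sorted[10] = xzwwxyvxv$vww
  sorted[11] = yvxv$vwwxzwwx
  sorted[12] = zwwxyvxv$vwwx
sorted[12] = zwwxyvxv$vwwx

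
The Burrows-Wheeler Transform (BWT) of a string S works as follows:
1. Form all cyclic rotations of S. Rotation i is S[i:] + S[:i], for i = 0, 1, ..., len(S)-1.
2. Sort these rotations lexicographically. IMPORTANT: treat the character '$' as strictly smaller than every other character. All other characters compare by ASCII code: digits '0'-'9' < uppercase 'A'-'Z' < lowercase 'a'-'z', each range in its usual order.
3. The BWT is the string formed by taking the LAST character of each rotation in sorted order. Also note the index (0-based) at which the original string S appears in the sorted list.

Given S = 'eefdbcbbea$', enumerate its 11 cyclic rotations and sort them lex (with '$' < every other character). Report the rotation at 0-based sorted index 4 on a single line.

All 11 rotations (rotation i = S[i:]+S[:i]):
  rot[0] = eefdbcbbea$
  rot[1] = efdbcbbea$e
  rot[2] = fdbcbbea$ee
  rot[3] = dbcbbea$eef
  rot[4] = bcbbea$eefd
  rot[5] = cbbea$eefdb
  rot[6] = bbea$eefdbc
  rot[7] = bea$eefdbcb
  rot[8] = ea$eefdbcbb
  rot[9] = a$eefdbcbbe
  rot[10] = $eefdbcbbea
Sorted (with $ < everything):
  sorted[0] = $eefdbcbbea
  sorted[1] = a$eefdbcbbe
  sorted[2] = bbea$eefdbc
  sorted[3] = bcbbea$eefd
  sorted[4] = bea$eefdbcb
  sorted[5] = cbbea$eefdb
  sorted[6] = dbcbbea$eef
  sorted[7] = ea$eefdbcbb
  sorted[8] = eefdbcbbea$
  sorted[9] = efdbcbbea$e
  sorted[10] = fdbcbbea$ee
sorted[4] = bea$eefdbcb

Answer: bea$eefdbcb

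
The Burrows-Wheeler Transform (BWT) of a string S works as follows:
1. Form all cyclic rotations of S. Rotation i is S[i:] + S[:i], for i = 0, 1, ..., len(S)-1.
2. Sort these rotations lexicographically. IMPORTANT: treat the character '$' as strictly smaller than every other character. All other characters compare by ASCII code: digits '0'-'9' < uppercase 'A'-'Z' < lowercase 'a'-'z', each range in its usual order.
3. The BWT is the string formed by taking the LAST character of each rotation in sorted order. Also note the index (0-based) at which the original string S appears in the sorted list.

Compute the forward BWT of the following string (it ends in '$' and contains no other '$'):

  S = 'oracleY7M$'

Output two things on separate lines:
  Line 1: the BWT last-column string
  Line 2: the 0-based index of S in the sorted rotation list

All 10 rotations (rotation i = S[i:]+S[:i]):
  rot[0] = oracleY7M$
  rot[1] = racleY7M$o
  rot[2] = acleY7M$or
  rot[3] = cleY7M$ora
  rot[4] = leY7M$orac
  rot[5] = eY7M$oracl
  rot[6] = Y7M$oracle
  rot[7] = 7M$oracleY
  rot[8] = M$oracleY7
  rot[9] = $oracleY7M
Sorted (with $ < everything):
  sorted[0] = $oracleY7M  (last char: 'M')
  sorted[1] = 7M$oracleY  (last char: 'Y')
  sorted[2] = M$oracleY7  (last char: '7')
  sorted[3] = Y7M$oracle  (last char: 'e')
  sorted[4] = acleY7M$or  (last char: 'r')
  sorted[5] = cleY7M$ora  (last char: 'a')
  sorted[6] = eY7M$oracl  (last char: 'l')
  sorted[7] = leY7M$orac  (last char: 'c')
  sorted[8] = oracleY7M$  (last char: '$')
  sorted[9] = racleY7M$o  (last char: 'o')
Last column: MY7eralc$o
Original string S is at sorted index 8

Answer: MY7eralc$o
8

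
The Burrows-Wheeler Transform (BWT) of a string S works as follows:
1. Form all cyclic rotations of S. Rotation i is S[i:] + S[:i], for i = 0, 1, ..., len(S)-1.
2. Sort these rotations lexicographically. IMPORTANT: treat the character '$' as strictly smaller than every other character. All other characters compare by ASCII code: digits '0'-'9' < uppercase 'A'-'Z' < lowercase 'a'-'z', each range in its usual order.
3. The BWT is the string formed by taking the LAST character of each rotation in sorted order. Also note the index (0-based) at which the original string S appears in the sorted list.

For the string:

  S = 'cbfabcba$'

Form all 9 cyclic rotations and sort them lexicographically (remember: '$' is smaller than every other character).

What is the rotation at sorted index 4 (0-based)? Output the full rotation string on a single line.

Answer: bcba$cbfa

Derivation:
All 9 rotations (rotation i = S[i:]+S[:i]):
  rot[0] = cbfabcba$
  rot[1] = bfabcba$c
  rot[2] = fabcba$cb
  rot[3] = abcba$cbf
  rot[4] = bcba$cbfa
  rot[5] = cba$cbfab
  rot[6] = ba$cbfabc
  rot[7] = a$cbfabcb
  rot[8] = $cbfabcba
Sorted (with $ < everything):
  sorted[0] = $cbfabcba
  sorted[1] = a$cbfabcb
  sorted[2] = abcba$cbf
  sorted[3] = ba$cbfabc
  sorted[4] = bcba$cbfa
  sorted[5] = bfabcba$c
  sorted[6] = cba$cbfab
  sorted[7] = cbfabcba$
  sorted[8] = fabcba$cb
sorted[4] = bcba$cbfa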